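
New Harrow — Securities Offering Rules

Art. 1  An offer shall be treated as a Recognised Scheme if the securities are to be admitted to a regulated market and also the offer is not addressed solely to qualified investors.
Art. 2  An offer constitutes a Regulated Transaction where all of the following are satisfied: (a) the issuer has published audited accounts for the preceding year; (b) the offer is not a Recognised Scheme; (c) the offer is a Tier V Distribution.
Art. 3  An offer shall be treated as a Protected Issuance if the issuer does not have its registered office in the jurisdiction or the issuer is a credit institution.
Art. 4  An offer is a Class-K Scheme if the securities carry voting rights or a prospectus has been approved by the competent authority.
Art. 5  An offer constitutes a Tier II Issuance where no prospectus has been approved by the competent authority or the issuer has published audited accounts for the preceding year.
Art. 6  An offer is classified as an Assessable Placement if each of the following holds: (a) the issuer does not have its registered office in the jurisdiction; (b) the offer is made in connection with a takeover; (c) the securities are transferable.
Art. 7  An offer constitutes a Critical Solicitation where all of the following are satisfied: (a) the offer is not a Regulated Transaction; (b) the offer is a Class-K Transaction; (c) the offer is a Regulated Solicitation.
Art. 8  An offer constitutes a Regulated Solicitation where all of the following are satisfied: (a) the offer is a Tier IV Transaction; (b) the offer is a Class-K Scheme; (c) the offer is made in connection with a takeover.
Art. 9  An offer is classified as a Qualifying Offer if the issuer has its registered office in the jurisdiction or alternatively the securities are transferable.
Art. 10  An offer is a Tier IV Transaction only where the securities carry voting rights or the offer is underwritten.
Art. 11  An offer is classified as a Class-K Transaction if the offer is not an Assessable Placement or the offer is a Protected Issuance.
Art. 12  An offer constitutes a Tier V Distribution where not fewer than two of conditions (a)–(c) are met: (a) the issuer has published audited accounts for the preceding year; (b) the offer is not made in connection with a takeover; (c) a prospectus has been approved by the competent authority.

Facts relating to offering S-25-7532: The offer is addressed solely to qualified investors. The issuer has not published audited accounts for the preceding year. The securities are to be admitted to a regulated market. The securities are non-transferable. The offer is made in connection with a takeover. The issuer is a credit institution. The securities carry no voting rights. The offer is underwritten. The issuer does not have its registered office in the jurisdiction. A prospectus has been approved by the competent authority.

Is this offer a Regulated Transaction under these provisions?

article 1 — Recognised Scheme: [the securities are to be admitted to a regulated market? yes] AND [the offer is not addressed solely to qualified investors? no] → not satisfied.
article 12 — Tier V Distribution: the issuer has published audited accounts for the preceding year? no; the offer is not made in connection with a takeover? no; a prospectus has been approved by the competent authority? yes — 1 of 3 hold (need ≥2) → not satisfied.
article 2 — Regulated Transaction: [the issuer has published audited accounts for the preceding year? no] AND [not a Recognised Scheme (article 1)? yes] AND [Tier V Distribution (article 12)? no] → not satisfied.

No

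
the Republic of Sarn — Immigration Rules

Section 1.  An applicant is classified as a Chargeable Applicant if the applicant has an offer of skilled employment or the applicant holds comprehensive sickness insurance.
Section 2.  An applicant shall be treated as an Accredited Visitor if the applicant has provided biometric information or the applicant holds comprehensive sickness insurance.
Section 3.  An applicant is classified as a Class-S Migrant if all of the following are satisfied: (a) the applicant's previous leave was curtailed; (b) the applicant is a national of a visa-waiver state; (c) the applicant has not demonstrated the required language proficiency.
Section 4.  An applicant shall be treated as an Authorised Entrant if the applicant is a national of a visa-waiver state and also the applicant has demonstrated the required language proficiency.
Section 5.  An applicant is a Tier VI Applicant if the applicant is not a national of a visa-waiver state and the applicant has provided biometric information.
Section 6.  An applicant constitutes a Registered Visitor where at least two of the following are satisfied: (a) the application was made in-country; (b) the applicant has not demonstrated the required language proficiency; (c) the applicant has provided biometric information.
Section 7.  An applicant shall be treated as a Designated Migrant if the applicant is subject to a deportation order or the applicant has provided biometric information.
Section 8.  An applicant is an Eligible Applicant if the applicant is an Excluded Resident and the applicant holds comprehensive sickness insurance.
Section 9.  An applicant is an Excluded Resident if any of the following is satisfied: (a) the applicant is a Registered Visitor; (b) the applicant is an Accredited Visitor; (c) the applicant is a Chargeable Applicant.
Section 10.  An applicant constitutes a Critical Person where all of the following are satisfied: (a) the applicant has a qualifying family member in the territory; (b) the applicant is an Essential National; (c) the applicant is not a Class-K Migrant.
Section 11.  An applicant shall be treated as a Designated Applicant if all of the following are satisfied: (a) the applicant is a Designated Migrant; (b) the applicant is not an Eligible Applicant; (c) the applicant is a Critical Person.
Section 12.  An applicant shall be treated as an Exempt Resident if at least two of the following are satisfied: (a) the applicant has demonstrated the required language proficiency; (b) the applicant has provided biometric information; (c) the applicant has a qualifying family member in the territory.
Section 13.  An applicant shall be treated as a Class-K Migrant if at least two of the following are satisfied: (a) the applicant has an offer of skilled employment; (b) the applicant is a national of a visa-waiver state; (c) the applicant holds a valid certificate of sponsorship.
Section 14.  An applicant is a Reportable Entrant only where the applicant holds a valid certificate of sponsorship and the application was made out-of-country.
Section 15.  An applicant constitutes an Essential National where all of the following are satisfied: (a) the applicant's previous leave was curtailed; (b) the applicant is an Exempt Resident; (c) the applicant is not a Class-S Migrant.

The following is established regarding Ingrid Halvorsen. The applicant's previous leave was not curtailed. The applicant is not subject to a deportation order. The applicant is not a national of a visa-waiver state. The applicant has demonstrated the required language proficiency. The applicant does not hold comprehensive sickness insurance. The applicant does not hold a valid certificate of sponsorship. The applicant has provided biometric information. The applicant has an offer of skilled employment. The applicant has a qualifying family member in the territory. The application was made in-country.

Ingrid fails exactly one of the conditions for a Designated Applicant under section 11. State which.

Critical Person

Under section 7: the applicant is subject to a deportation order? no; or the applicant has provided biometric information? yes. So the applicant is a Designated Migrant.
Under section 6: the application was made in-country? yes; the applicant has not demonstrated the required language proficiency? no; the applicant has provided biometric information? yes — 2 of 3 hold (need ≥2) → satisfied.
Under section 2: the applicant has provided biometric information? yes; or the applicant holds comprehensive sickness insurance? no. So the applicant is an Accredited Visitor.
Under section 1: the applicant has an offer of skilled employment? yes; or the applicant holds comprehensive sickness insurance? no. So the applicant is a Chargeable Applicant.
Under section 9: Registered Visitor (section 6)? yes; or Accredited Visitor (section 2)? yes; or Chargeable Applicant (section 1)? yes. So the applicant is an Excluded Resident.
Under section 8: Excluded Resident (section 9)? yes; and the applicant holds comprehensive sickness insurance? no. So the applicant is not an Eligible Applicant.
Under section 12: the applicant has demonstrated the required language proficiency? yes; the applicant has provided biometric information? yes; the applicant has a qualifying family member in the territory? yes — 3 of 3 hold (need ≥2) → satisfied.
Under section 3: the applicant's previous leave was curtailed? no; and the applicant is a national of a visa-waiver state? no; and the applicant has not demonstrated the required language proficiency? no. So the applicant is not a Class-S Migrant.
Under section 15: the applicant's previous leave was curtailed? no; and Exempt Resident (section 12)? yes; and not a Class-S Migrant (section 3)? yes. So the applicant is not an Essential National.
Under section 13: the applicant has an offer of skilled employment? yes; the applicant is a national of a visa-waiver state? no; the applicant holds a valid certificate of sponsorship? no — 1 of 3 hold (need ≥2) → not satisfied.
Under section 10: the applicant has a qualifying family member in the territory? yes; and Essential National (section 15)? no; and not a Class-K Migrant (section 13)? yes. So the applicant is not a Critical Person.
Under section 11: Designated Migrant (section 7)? yes; and not an Eligible Applicant (section 8)? yes; and Critical Person (section 10)? no. So the applicant is not a Designated Applicant.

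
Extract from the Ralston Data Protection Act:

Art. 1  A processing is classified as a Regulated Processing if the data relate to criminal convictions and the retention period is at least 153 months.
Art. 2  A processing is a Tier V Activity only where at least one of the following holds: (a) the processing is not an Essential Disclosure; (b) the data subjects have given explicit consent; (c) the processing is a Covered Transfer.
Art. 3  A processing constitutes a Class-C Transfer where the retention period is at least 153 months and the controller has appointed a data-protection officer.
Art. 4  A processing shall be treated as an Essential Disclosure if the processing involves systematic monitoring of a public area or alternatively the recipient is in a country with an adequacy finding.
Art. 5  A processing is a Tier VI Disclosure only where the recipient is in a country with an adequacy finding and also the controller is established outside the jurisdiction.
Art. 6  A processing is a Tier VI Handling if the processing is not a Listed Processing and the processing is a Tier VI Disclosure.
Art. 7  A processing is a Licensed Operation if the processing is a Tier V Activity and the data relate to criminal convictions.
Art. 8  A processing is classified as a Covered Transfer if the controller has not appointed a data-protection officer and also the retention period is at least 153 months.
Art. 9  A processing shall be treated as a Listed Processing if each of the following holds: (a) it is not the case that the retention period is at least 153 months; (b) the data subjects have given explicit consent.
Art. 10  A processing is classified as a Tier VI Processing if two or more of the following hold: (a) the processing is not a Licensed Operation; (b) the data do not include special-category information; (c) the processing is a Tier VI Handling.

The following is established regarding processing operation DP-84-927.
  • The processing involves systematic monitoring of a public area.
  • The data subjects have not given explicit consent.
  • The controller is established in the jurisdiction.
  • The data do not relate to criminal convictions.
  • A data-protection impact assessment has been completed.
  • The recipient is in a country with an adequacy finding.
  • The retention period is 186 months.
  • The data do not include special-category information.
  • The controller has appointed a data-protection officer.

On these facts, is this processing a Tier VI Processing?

Under article 4: the processing involves systematic monitoring of a public area? yes; or the recipient is in a country with an adequacy finding? yes. So the processing is an Essential Disclosure.
Under article 8: the controller has not appointed a data-protection officer? no; and retention period: 186 months ≥ 153 months? yes. So the processing is not a Covered Transfer.
Under article 2: not an Essential Disclosure (article 4)? no; or the data subjects have given explicit consent? no; or Covered Transfer (article 8)? no. So the processing is not a Tier V Activity.
Under article 7: Tier V Activity (article 2)? no; and the data relate to criminal convictions? no. So the processing is not a Licensed Operation.
Under article 9: retention period: 186 months ≥ 153 months? yes, so negated condition no; and the data subjects have given explicit consent? no. So the processing is not a Listed Processing.
Under article 5: the recipient is in a country with an adequacy finding? yes; and the controller is established outside the jurisdiction? no. So the processing is not a Tier VI Disclosure.
Under article 6: not a Listed Processing (article 9)? yes; and Tier VI Disclosure (article 5)? no. So the processing is not a Tier VI Handling.
Under article 10: not a Licensed Operation (article 7)? yes; the data do not include special-category information? yes; Tier VI Handling (article 6)? no — 2 of 3 hold (need ≥2) → satisfied.

Yes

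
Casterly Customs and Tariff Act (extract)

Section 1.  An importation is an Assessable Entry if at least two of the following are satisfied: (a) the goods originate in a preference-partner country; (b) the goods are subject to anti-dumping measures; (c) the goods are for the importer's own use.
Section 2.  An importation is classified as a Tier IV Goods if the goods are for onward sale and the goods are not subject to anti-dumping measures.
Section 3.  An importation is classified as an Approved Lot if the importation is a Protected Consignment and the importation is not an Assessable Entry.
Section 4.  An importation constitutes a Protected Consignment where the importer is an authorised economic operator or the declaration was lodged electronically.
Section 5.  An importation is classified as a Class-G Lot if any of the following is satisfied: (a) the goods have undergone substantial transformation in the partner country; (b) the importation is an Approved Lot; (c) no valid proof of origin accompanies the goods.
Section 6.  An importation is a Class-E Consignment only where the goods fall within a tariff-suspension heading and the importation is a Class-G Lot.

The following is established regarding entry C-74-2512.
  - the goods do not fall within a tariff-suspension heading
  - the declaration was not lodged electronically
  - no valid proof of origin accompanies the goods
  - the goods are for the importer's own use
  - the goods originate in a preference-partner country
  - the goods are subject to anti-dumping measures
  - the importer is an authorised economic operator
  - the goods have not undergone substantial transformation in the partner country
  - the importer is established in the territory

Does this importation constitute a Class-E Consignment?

No

Under section 4: the importer is an authorised economic operator? yes; or the declaration was lodged electronically? no. So the importation is a Protected Consignment.
Under section 1: the goods originate in a preference-partner country? yes; the goods are subject to anti-dumping measures? yes; the goods are for the importer's own use? yes — 3 of 3 hold (need ≥2) → satisfied.
Under section 3: Protected Consignment (section 4)? yes; and not an Assessable Entry (section 1)? no. So the importation is not an Approved Lot.
Under section 5: the goods have undergone substantial transformation in the partner country? no; or Approved Lot (section 3)? no; or no valid proof of origin accompanies the goods? yes. So the importation is a Class-G Lot.
Under section 6: the goods fall within a tariff-suspension heading? no; and Class-G Lot (section 5)? yes. So the importation is not a Class-E Consignment.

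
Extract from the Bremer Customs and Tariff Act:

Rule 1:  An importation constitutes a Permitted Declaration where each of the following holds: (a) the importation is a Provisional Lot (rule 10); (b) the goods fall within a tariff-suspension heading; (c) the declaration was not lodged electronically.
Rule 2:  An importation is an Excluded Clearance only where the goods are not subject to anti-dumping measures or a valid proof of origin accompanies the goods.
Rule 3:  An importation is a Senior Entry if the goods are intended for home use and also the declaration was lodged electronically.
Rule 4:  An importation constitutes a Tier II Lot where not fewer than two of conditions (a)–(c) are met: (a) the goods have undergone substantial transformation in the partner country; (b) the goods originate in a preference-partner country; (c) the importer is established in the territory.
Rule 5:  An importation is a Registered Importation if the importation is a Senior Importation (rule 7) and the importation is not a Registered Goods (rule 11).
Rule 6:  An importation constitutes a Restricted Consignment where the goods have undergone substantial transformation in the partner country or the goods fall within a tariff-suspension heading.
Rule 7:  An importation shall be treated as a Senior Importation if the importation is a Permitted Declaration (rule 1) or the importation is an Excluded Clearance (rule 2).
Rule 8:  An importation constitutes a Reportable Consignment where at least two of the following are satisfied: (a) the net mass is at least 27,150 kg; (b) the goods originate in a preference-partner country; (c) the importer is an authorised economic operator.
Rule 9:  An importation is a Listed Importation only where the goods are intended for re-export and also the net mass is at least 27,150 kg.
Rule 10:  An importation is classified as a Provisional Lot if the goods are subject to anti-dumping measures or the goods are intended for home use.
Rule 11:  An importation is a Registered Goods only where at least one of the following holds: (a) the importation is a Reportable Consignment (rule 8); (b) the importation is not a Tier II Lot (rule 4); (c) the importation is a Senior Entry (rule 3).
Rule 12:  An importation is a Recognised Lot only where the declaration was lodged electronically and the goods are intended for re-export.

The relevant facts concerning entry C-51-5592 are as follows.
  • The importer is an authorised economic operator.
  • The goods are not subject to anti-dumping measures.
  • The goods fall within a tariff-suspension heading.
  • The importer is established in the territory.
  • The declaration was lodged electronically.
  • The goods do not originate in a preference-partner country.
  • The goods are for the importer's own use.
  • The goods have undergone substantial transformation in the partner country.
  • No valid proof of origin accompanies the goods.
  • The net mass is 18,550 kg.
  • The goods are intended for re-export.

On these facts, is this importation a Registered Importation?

rule 10 — Provisional Lot: [the goods are subject to anti-dumping measures? no] OR [the goods are intended for home use? no] → not satisfied.
rule 1 — Permitted Declaration: [Provisional Lot (rule 10)? no] AND [the goods fall within a tariff-suspension heading? yes] AND [the declaration was not lodged electronically? no] → not satisfied.
rule 2 — Excluded Clearance: [the goods are not subject to anti-dumping measures? yes] OR [a valid proof of origin accompanies the goods? no] → satisfied.
rule 7 — Senior Importation: [Permitted Declaration (rule 1)? no] OR [Excluded Clearance (rule 2)? yes] → satisfied.
rule 8 — Reportable Consignment: net mass: 18,550 kg ≥ 27,150 kg? no; the goods originate in a preference-partner country? no; the importer is an authorised economic operator? yes — 1 of 3 hold (need ≥2) → not satisfied.
rule 4 — Tier II Lot: the goods have undergone substantial transformation in the partner country? yes; the goods originate in a preference-partner country? no; the importer is established in the territory? yes — 2 of 3 hold (need ≥2) → satisfied.
rule 3 — Senior Entry: [the goods are intended for home use? no] AND [the declaration was lodged electronically? yes] → not satisfied.
rule 11 — Registered Goods: [Reportable Consignment (rule 8)? no] OR [not a Tier II Lot (rule 4)? no] OR [Senior Entry (rule 3)? no] → not satisfied.
rule 5 — Registered Importation: [Senior Importation (rule 7)? yes] AND [not a Registered Goods (rule 11)? yes] → satisfied.

Yes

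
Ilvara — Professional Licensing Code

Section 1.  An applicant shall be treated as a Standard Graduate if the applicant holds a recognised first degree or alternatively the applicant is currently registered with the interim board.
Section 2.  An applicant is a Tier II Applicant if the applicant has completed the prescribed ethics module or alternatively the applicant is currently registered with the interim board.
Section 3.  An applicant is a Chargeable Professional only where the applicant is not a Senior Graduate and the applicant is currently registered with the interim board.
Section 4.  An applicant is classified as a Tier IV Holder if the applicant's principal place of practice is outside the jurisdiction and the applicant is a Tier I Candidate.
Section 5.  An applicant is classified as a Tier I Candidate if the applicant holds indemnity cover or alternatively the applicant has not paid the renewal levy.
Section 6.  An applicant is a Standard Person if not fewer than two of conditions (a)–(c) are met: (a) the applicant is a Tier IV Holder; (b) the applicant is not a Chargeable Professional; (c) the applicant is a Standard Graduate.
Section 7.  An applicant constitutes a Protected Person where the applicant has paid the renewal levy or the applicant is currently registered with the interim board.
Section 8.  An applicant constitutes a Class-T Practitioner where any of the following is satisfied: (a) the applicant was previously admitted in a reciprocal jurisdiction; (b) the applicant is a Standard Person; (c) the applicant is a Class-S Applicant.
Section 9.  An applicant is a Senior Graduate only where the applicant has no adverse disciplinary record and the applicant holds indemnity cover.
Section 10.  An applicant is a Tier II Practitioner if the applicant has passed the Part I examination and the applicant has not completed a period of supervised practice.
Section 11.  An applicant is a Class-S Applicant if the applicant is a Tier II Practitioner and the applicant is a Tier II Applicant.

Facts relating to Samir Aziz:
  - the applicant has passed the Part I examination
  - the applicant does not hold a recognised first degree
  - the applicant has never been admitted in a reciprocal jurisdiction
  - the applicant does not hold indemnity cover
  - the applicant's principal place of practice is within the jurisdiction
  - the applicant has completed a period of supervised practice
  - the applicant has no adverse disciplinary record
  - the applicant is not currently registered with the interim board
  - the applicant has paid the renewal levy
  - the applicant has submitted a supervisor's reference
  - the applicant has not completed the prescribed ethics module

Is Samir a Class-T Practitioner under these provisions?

No

section 5 — Tier I Candidate: [the applicant holds indemnity cover? no] OR [the applicant has not paid the renewal levy? no] → not satisfied.
section 4 — Tier IV Holder: [the applicant's principal place of practice is outside the jurisdiction? no] AND [Tier I Candidate (section 5)? no] → not satisfied.
section 9 — Senior Graduate: [the applicant has no adverse disciplinary record? yes] AND [the applicant holds indemnity cover? no] → not satisfied.
section 3 — Chargeable Professional: [not a Senior Graduate (section 9)? yes] AND [the applicant is currently registered with the interim board? no] → not satisfied.
section 1 — Standard Graduate: [the applicant holds a recognised first degree? no] OR [the applicant is currently registered with the interim board? no] → not satisfied.
section 6 — Standard Person: Tier IV Holder (section 4)? no; not a Chargeable Professional (section 3)? yes; Standard Graduate (section 1)? no — 1 of 3 hold (need ≥2) → not satisfied.
section 10 — Tier II Practitioner: [the applicant has passed the Part I examination? yes] AND [the applicant has not completed a period of supervised practice? no] → not satisfied.
section 2 — Tier II Applicant: [the applicant has completed the prescribed ethics module? no] OR [the applicant is currently registered with the interim board? no] → not satisfied.
section 11 — Class-S Applicant: [Tier II Practitioner (section 10)? no] AND [Tier II Applicant (section 2)? no] → not satisfied.
section 8 — Class-T Practitioner: [the applicant was previously admitted in a reciprocal jurisdiction? no] OR [Standard Person (section 6)? no] OR [Class-S Applicant (section 11)? no] → not satisfied.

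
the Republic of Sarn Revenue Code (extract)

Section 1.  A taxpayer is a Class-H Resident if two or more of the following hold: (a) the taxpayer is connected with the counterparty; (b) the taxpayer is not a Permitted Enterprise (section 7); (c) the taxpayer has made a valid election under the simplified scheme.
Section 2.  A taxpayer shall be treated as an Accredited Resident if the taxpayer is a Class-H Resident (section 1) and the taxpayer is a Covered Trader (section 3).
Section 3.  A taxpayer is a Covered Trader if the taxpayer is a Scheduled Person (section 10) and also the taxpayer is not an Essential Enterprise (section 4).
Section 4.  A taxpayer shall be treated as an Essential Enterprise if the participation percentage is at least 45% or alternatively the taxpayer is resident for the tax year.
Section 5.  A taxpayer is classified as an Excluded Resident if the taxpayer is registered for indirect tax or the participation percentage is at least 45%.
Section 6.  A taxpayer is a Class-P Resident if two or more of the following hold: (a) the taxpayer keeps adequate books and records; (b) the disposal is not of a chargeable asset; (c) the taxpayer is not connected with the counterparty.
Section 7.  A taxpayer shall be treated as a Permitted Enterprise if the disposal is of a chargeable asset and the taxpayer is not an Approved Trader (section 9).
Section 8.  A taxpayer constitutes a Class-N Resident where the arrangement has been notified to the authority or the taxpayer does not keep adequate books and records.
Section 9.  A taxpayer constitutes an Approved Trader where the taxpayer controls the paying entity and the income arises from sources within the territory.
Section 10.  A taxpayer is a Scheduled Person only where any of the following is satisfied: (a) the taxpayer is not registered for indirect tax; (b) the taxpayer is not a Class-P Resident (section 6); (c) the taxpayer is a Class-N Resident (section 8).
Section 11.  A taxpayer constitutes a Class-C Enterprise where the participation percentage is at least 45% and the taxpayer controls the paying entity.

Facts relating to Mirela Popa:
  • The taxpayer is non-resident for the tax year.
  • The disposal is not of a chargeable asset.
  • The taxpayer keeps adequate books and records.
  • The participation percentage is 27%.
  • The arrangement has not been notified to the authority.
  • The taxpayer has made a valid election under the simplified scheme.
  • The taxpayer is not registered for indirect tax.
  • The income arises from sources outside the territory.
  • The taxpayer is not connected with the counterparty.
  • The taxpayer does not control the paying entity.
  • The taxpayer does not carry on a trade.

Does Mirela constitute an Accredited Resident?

Under section 9: the taxpayer controls the paying entity? no; and the income arises from sources within the territory? no. So the taxpayer is not an Approved Trader.
Under section 7: the disposal is of a chargeable asset? no; and not an Approved Trader (section 9)? yes. So the taxpayer is not a Permitted Enterprise.
Under section 1: the taxpayer is connected with the counterparty? no; not a Permitted Enterprise (section 7)? yes; the taxpayer has made a valid election under the simplified scheme? yes — 2 of 3 hold (need ≥2) → satisfied.
Under section 6: the taxpayer keeps adequate books and records? yes; the disposal is not of a chargeable asset? yes; the taxpayer is not connected with the counterparty? yes — 3 of 3 hold (need ≥2) → satisfied.
Under section 8: the arrangement has been notified to the authority? no; or the taxpayer does not keep adequate books and records? no. So the taxpayer is not a Class-N Resident.
Under section 10: the taxpayer is not registered for indirect tax? yes; or not a Class-P Resident (section 6)? no; or Class-N Resident (section 8)? no. So the taxpayer is a Scheduled Person.
Under section 4: participation percentage: 27% ≥ 45%? no; or the taxpayer is resident for the tax year? no. So the taxpayer is not an Essential Enterprise.
Under section 3: Scheduled Person (section 10)? yes; and not an Essential Enterprise (section 4)? yes. So the taxpayer is a Covered Trader.
Under section 2: Class-H Resident (section 1)? yes; and Covered Trader (section 3)? yes. So the taxpayer is an Accredited Resident.

Yes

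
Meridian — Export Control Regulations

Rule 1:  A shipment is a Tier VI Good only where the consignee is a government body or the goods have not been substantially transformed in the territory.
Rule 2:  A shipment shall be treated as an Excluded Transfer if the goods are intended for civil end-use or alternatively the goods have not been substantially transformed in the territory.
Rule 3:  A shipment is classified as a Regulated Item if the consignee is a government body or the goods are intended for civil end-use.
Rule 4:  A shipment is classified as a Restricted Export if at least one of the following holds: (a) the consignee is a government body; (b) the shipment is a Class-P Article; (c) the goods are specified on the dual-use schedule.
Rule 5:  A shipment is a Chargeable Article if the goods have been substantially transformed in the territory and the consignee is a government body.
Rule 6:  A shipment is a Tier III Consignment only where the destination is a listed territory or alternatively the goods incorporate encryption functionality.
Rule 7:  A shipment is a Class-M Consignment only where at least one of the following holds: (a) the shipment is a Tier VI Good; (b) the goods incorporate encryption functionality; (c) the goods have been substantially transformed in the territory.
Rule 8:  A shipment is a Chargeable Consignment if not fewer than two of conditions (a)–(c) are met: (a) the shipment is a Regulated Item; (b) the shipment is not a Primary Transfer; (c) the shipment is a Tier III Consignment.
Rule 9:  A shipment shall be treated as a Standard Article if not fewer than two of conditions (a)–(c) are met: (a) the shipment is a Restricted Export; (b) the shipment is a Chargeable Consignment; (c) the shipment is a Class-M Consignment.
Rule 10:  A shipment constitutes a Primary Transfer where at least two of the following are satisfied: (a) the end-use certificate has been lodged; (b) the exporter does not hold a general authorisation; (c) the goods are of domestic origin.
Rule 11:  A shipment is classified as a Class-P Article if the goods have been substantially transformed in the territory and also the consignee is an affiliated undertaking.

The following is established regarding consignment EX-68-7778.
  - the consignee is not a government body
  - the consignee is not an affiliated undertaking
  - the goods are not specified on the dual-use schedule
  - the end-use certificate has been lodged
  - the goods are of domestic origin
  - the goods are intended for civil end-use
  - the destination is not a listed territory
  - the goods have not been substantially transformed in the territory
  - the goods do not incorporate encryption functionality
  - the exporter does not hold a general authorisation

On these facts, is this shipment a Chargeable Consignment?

No

rule 3 — Regulated Item: [the consignee is a government body? no] OR [the goods are intended for civil end-use? yes] → satisfied.
rule 10 — Primary Transfer: the end-use certificate has been lodged? yes; the exporter does not hold a general authorisation? yes; the goods are of domestic origin? yes — 3 of 3 hold (need ≥2) → satisfied.
rule 6 — Tier III Consignment: [the destination is a listed territory? no] OR [the goods incorporate encryption functionality? no] → not satisfied.
rule 8 — Chargeable Consignment: Regulated Item (rule 3)? yes; not a Primary Transfer (rule 10)? no; Tier III Consignment (rule 6)? no — 1 of 3 hold (need ≥2) → not satisfied.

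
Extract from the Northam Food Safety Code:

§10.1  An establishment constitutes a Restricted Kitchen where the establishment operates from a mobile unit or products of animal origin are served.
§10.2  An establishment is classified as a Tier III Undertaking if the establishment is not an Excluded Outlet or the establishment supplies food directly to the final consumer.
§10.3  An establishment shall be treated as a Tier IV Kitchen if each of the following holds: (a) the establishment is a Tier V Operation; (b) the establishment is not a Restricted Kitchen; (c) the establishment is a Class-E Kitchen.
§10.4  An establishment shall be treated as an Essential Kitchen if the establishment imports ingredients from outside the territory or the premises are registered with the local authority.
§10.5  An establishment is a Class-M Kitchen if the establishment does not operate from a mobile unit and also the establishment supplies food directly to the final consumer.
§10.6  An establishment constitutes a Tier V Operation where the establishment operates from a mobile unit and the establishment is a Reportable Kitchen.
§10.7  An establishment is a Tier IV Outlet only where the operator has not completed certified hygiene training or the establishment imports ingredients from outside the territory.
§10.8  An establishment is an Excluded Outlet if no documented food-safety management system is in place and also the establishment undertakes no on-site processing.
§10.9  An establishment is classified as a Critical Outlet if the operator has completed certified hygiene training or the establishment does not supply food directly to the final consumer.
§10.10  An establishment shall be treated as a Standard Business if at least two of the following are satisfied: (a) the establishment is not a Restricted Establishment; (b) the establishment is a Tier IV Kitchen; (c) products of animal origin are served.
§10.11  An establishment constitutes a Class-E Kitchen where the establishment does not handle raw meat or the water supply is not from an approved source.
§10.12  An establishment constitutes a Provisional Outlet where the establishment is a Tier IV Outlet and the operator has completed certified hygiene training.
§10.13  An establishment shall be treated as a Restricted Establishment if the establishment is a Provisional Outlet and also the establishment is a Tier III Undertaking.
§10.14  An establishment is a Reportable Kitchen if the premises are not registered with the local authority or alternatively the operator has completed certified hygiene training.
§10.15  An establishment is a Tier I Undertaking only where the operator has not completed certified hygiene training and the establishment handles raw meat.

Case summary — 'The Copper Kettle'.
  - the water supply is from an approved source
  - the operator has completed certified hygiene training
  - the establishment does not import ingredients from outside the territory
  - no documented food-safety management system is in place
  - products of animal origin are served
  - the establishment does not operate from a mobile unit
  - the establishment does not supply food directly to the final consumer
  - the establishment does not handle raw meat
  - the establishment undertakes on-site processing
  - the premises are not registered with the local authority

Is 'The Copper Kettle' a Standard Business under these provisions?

§10.7 — Tier IV Outlet: [the operator has not completed certified hygiene training? no] OR [the establishment imports ingredients from outside the territory? no] → not satisfied.
§10.12 — Provisional Outlet: [Tier IV Outlet (§10.7)? no] AND [the operator has completed certified hygiene training? yes] → not satisfied.
§10.8 — Excluded Outlet: [no documented food-safety management system is in place? yes] AND [the establishment undertakes no on-site processing? no] → not satisfied.
§10.2 — Tier III Undertaking: [not an Excluded Outlet (§10.8)? yes] OR [the establishment supplies food directly to the final consumer? no] → satisfied.
§10.13 — Restricted Establishment: [Provisional Outlet (§10.12)? no] AND [Tier III Undertaking (§10.2)? yes] → not satisfied.
§10.14 — Reportable Kitchen: [the premises are not registered with the local authority? yes] OR [the operator has completed certified hygiene training? yes] → satisfied.
§10.6 — Tier V Operation: [the establishment operates from a mobile unit? no] AND [Reportable Kitchen (§10.14)? yes] → not satisfied.
§10.1 — Restricted Kitchen: [the establishment operates from a mobile unit? no] OR [products of animal origin are served? yes] → satisfied.
§10.11 — Class-E Kitchen: [the establishment does not handle raw meat? yes] OR [the water supply is not from an approved source? no] → satisfied.
§10.3 — Tier IV Kitchen: [Tier V Operation (§10.6)? no] AND [not a Restricted Kitchen (§10.1)? no] AND [Class-E Kitchen (§10.11)? yes] → not satisfied.
§10.10 — Standard Business: not a Restricted Establishment (§10.13)? yes; Tier IV Kitchen (§10.3)? no; products of animal origin are served? yes — 2 of 3 hold (need ≥2) → satisfied.

Yes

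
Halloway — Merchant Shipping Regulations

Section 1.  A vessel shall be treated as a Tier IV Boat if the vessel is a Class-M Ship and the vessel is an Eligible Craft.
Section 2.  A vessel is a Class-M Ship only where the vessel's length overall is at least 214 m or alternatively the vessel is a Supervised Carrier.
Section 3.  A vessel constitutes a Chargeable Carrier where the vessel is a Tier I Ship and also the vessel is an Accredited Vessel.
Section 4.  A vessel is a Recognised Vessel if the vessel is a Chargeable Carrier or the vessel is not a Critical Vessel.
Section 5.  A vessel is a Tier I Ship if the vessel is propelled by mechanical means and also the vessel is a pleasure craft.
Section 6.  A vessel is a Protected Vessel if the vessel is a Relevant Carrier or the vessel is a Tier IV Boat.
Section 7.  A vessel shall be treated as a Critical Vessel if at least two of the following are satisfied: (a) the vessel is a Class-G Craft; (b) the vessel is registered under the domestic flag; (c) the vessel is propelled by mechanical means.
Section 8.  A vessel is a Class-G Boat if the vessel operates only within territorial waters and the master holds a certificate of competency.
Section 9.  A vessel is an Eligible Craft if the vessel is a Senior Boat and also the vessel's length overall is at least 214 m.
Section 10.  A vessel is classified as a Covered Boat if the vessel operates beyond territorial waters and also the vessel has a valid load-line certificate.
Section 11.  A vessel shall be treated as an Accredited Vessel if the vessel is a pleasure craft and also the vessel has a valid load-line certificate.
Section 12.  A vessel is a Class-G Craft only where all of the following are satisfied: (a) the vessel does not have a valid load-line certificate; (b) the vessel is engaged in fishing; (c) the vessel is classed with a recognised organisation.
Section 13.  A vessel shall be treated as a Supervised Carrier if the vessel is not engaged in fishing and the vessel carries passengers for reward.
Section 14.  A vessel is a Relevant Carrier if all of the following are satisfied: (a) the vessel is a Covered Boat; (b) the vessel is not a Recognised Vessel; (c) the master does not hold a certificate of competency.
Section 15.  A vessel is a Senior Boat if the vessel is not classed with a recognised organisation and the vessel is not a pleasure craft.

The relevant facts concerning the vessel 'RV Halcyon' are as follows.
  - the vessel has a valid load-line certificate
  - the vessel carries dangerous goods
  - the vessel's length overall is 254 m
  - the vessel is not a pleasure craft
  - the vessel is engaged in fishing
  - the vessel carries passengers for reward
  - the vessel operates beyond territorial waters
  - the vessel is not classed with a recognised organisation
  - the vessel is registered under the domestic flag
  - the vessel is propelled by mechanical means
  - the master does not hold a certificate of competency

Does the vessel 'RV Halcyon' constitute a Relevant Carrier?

section 10 — Covered Boat: [the vessel operates beyond territorial waters? yes] AND [the vessel has a valid load-line certificate? yes] → satisfied.
section 5 — Tier I Ship: [the vessel is propelled by mechanical means? yes] AND [the vessel is a pleasure craft? no] → not satisfied.
section 11 — Accredited Vessel: [the vessel is a pleasure craft? no] AND [the vessel has a valid load-line certificate? yes] → not satisfied.
section 3 — Chargeable Carrier: [Tier I Ship (section 5)? no] AND [Accredited Vessel (section 11)? no] → not satisfied.
section 12 — Class-G Craft: [the vessel does not have a valid load-line certificate? no] AND [the vessel is engaged in fishing? yes] AND [the vessel is classed with a recognised organisation? no] → not satisfied.
section 7 — Critical Vessel: Class-G Craft (section 12)? no; the vessel is registered under the domestic flag? yes; the vessel is propelled by mechanical means? yes — 2 of 3 hold (need ≥2) → satisfied.
section 4 — Recognised Vessel: [Chargeable Carrier (section 3)? no] OR [not a Critical Vessel (section 7)? no] → not satisfied.
section 14 — Relevant Carrier: [Covered Boat (section 10)? yes] AND [not a Recognised Vessel (section 4)? yes] AND [the master does not hold a certificate of competency? yes] → satisfied.

Yes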